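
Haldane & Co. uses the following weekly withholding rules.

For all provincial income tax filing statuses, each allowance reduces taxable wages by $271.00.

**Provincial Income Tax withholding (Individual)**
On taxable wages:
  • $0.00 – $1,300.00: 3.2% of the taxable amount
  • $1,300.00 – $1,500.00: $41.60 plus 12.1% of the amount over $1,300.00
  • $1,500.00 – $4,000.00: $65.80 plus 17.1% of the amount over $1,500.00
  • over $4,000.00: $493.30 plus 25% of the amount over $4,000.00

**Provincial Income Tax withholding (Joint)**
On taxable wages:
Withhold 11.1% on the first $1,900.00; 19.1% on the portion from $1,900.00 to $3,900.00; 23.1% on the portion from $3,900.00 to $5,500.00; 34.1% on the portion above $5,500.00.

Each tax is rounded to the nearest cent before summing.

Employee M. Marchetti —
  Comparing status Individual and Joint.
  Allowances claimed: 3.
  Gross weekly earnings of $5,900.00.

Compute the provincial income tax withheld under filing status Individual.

$765.05

Provincial Income Tax (Individual): taxable = $5,900.00 − 3×$271.00 = $5,087.00
  $493.30 + 25% × ($5,087.00 − $4,000.00) = $493.30 + 25% × $1,087.00 = $765.05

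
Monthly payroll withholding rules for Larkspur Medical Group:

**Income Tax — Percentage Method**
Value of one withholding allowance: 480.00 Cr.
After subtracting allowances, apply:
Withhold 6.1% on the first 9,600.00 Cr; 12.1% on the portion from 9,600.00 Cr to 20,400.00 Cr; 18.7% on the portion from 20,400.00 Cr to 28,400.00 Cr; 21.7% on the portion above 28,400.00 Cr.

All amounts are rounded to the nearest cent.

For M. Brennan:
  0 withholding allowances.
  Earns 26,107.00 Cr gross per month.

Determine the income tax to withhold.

Income Tax: taxable = 26,107.00 Cr
  1,892.40 Cr + 18.7% × (26,107.00 Cr − 20,400.00 Cr) = 1,892.40 Cr + 18.7% × 5,707.00 Cr = 2,959.61 Cr

2,959.61 Cr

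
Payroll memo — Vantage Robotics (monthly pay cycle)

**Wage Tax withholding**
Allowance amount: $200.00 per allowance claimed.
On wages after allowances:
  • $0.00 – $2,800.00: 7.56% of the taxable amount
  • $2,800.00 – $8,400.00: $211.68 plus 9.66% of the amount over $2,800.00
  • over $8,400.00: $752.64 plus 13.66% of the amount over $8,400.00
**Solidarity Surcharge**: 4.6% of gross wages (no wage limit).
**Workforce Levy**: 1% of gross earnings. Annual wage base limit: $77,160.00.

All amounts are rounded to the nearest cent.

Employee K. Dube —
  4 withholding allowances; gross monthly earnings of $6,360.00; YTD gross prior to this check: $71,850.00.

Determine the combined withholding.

Wage Tax: taxable = $6,360.00 − 4×$200.00 = $5,560.00
  $211.68 + 9.66% × ($5,560.00 − $2,800.00) = $211.68 + 9.66% × $2,760.00 = $478.30
Solidarity Surcharge: 4.6% × $6,360.00 = $292.56
Workforce Levy: cap $77,160.00 − YTD $71,850.00 = $5,310.00 subject; 1% × $5,310.00 = $53.10
Total: $478.30 + $292.56 + $53.10 = $823.96

$823.96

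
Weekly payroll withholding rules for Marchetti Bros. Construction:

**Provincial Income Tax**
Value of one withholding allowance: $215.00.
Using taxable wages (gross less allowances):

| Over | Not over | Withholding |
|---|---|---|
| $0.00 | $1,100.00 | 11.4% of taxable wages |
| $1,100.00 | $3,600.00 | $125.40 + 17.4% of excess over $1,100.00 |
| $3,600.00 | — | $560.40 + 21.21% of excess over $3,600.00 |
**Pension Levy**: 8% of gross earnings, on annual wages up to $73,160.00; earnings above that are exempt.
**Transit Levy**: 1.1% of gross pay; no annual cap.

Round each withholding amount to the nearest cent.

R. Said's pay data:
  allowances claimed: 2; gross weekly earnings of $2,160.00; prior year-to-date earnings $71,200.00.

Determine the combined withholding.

$415.58

Provincial Income Tax: taxable = $2,160.00 − 2×$215.00 = $1,730.00
  $125.40 + 17.4% × ($1,730.00 − $1,100.00) = $125.40 + 17.4% × $630.00 = $235.02
Pension Levy: cap $73,160.00 − YTD $71,200.00 = $1,960.00 subject; 8% × $1,960.00 = $156.80
Transit Levy: 1.1% × $2,160.00 = $23.76
Total: $235.02 + $156.80 + $23.76 = $415.58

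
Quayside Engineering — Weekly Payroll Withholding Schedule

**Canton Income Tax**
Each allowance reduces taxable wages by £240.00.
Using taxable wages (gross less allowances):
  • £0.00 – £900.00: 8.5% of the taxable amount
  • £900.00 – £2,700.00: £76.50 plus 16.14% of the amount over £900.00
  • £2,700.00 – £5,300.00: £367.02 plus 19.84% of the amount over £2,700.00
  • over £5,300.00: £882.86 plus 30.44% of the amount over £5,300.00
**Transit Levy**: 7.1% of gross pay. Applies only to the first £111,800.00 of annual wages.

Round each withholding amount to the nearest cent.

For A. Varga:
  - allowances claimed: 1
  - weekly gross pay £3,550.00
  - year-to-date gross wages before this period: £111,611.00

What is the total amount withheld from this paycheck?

£501.46

Canton Income Tax: taxable = £3,550.00 − 1×£240.00 = £3,310.00
  £367.02 + 19.84% × (£3,310.00 − £2,700.00) = £367.02 + 19.84% × £610.00 = £488.04
Transit Levy: cap £111,800.00 − YTD £111,611.00 = £189.00 subject; 7.1% × £189.00 = £13.42
Total: £488.04 + £13.42 = £501.46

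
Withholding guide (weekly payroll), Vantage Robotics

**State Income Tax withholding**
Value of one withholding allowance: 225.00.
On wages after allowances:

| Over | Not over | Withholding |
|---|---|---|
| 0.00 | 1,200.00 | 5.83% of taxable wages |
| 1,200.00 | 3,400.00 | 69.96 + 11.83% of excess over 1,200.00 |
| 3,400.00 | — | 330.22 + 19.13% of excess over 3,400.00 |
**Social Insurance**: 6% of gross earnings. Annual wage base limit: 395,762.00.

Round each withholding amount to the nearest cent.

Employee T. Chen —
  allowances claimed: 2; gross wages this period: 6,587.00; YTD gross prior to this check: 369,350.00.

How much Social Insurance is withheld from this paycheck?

Social Insurance: 6% × 6,587.00 = 395.22

395.22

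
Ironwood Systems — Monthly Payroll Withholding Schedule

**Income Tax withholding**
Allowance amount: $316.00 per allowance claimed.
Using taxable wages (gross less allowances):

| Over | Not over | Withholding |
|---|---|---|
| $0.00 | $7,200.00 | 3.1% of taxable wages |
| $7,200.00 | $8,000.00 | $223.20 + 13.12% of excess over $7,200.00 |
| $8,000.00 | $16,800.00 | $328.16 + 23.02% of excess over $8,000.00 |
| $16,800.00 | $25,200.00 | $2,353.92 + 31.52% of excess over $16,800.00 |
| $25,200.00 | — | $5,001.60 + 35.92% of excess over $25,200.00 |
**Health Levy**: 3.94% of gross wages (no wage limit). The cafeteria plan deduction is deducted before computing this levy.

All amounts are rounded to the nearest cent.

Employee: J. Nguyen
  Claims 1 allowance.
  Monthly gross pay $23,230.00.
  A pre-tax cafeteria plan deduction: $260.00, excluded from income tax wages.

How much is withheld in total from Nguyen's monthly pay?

$5,104.12

Income Tax: taxable = $23,230.00 − $260.00 − 1×$316.00 = $22,654.00
  $2,353.92 + 31.52% × ($22,654.00 − $16,800.00) = $2,353.92 + 31.52% × $5,854.00 = $4,199.10
Health Levy: 3.94% × $22,970.00 = $905.02
Total: $4,199.10 + $905.02 = $5,104.12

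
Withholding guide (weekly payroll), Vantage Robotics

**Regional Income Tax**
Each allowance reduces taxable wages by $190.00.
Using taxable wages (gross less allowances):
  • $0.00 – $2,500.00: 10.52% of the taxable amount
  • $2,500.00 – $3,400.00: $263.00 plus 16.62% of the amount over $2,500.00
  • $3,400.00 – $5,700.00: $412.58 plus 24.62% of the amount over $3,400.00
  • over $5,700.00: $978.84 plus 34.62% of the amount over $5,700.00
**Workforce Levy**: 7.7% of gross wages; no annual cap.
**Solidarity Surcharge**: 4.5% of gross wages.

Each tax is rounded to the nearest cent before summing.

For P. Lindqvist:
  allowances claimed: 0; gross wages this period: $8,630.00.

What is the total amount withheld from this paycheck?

Regional Income Tax: taxable = $8,630.00
  $978.84 + 34.62% × ($8,630.00 − $5,700.00) = $978.84 + 34.62% × $2,930.00 = $1,993.21
Workforce Levy: 7.7% × $8,630.00 = $664.51
Solidarity Surcharge: 4.5% × $8,630.00 = $388.35
Total: $1,993.21 + $664.51 + $388.35 = $3,046.07

$3,046.07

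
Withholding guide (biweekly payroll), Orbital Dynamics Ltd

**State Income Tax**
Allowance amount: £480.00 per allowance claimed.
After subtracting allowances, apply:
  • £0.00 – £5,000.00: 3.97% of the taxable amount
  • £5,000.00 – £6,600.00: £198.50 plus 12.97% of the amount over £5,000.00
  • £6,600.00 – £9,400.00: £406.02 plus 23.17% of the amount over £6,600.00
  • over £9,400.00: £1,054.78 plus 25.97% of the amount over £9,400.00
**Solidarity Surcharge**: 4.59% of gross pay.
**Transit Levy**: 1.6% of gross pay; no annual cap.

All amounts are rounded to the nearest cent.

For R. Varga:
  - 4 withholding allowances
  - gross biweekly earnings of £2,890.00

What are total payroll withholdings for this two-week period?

State Income Tax: taxable = £2,890.00 − 4×£480.00 = £970.00
  3.97% × £970.00 = £38.51
Solidarity Surcharge: 4.59% × £2,890.00 = £132.65
Transit Levy: 1.6% × £2,890.00 = £46.24
Total: £38.51 + £132.65 + £46.24 = £217.40

£217.40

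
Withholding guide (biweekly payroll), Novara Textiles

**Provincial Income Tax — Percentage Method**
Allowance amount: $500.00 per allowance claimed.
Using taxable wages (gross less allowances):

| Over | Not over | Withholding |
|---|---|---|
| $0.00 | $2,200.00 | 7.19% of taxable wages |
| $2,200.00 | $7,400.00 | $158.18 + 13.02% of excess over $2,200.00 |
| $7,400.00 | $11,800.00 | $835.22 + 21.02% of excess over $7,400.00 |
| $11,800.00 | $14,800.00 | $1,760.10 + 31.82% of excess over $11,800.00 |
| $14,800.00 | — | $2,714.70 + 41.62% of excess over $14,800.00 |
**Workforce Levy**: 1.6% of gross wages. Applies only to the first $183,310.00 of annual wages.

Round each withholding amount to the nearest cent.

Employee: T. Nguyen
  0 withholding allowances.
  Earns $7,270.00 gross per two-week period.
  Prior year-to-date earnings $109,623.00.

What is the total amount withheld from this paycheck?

Provincial Income Tax: taxable = $7,270.00
  $158.18 + 13.02% × ($7,270.00 − $2,200.00) = $158.18 + 13.02% × $5,070.00 = $818.29
Workforce Levy: 1.6% × $7,270.00 = $116.32
Total: $818.29 + $116.32 = $934.61

$934.61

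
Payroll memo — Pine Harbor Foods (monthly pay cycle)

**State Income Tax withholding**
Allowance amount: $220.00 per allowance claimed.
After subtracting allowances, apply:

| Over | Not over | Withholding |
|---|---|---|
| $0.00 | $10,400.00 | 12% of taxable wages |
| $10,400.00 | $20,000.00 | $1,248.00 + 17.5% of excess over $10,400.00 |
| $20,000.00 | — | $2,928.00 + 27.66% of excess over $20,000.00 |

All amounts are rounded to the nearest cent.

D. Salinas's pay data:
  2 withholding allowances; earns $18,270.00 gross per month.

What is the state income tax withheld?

$2,548.25

State Income Tax: taxable = $18,270.00 − 2×$220.00 = $17,830.00
  $1,248.00 + 17.5% × ($17,830.00 − $10,400.00) = $1,248.00 + 17.5% × $7,430.00 = $2,548.25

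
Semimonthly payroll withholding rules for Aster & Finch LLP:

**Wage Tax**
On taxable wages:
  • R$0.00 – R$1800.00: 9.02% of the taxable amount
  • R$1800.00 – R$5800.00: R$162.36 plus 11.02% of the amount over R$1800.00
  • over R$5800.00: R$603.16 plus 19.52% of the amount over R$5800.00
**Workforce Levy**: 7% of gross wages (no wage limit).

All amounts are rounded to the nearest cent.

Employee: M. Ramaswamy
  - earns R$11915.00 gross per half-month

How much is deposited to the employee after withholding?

R$9284.14

Wage Tax: taxable = R$11915.00
  R$603.16 + 19.52% × (R$11915.00 − R$5800.00) = R$603.16 + 19.52% × R$6115.00 = R$1796.81
Workforce Levy: 7% × R$11915.00 = R$834.05
Total withheld: R$1796.81 + R$834.05 = R$2630.86
Net pay: R$11915.00 − R$2630.86 = R$9284.14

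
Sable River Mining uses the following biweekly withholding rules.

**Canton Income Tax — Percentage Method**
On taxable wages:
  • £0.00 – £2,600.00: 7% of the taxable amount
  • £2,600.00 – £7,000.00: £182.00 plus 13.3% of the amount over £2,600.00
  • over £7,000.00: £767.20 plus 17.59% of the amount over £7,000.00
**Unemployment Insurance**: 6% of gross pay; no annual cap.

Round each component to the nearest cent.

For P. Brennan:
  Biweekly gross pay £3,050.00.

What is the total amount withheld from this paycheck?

£424.85

Canton Income Tax: taxable = £3,050.00
  £182.00 + 13.3% × (£3,050.00 − £2,600.00) = £182.00 + 13.3% × £450.00 = £241.85
Unemployment Insurance: 6% × £3,050.00 = £183.00
Total: £241.85 + £183.00 = £424.85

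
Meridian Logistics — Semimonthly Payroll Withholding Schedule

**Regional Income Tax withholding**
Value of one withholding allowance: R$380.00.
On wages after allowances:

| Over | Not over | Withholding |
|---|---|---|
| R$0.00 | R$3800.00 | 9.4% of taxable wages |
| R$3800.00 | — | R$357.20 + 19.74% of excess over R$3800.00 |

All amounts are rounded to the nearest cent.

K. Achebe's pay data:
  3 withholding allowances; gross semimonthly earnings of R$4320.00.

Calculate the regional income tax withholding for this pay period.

R$298.92

Regional Income Tax: taxable = R$4320.00 − 3×R$380.00 = R$3180.00
  9.4% × R$3180.00 = R$298.92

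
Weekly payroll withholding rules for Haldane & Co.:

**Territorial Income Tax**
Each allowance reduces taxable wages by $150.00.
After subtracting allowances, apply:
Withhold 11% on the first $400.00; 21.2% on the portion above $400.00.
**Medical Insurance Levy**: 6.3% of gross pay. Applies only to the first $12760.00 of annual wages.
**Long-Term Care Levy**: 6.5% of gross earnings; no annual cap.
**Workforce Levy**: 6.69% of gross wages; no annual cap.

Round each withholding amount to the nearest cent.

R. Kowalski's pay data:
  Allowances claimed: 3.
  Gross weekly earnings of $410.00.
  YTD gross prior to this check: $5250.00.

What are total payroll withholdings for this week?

Territorial Income Tax: taxable = $410.00 − 3×$150.00 = $-40.00
  Taxable ≤ 0 → $0.00
Medical Insurance Levy: 6.3% × $410.00 = $25.83
Long-Term Care Levy: 6.5% × $410.00 = $26.65
Workforce Levy: 6.69% × $410.00 = $27.43
Total: $0.00 + $25.83 + $26.65 + $27.43 = $79.91

$79.91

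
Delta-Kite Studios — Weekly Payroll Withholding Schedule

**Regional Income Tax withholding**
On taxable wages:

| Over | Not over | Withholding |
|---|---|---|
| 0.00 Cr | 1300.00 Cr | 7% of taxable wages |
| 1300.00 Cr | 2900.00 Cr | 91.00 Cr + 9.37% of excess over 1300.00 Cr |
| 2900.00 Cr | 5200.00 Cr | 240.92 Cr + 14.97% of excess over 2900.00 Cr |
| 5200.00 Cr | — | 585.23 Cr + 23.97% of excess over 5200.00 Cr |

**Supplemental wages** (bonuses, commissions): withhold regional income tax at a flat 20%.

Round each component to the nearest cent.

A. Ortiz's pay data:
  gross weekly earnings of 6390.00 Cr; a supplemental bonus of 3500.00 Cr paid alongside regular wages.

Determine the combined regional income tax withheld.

Regional Income Tax: taxable = 6390.00 Cr
  585.23 Cr + 23.97% × (6390.00 Cr − 5200.00 Cr) = 585.23 Cr + 23.97% × 1190.00 Cr = 870.47 Cr
Supplemental (20% flat on bonus): 20% × 3500.00 Cr = 700.00 Cr
Total regional income tax: 870.47 Cr + 700.00 Cr = 1570.47 Cr

1570.47 Cr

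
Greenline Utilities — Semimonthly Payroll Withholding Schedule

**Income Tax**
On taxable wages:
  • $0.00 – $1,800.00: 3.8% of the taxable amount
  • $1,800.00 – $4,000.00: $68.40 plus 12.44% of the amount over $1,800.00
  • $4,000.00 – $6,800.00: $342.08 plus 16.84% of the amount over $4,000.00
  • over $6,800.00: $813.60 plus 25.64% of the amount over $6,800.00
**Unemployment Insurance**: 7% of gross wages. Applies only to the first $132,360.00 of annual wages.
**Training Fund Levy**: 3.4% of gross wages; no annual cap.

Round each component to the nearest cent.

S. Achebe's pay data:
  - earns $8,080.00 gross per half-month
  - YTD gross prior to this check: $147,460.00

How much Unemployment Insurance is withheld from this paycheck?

Unemployment Insurance: YTD $147,460.00 ≥ cap $132,360.00 → $0.00

$0.00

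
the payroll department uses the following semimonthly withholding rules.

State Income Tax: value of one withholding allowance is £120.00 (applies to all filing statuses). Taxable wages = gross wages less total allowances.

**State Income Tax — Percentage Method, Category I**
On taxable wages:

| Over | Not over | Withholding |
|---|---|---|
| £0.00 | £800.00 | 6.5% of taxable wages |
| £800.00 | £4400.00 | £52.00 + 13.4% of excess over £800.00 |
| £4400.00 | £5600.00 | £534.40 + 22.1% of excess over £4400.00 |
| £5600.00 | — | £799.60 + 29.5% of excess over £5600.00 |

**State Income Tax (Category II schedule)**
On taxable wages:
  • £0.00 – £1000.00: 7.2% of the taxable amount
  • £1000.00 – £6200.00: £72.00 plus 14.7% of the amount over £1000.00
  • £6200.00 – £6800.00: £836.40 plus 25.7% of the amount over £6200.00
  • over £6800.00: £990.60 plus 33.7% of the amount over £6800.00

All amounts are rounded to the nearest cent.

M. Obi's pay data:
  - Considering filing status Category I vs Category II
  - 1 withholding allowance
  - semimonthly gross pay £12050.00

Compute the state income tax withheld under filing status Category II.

£2719.41

State Income Tax (Category II): taxable = £12050.00 − 1×£120.00 = £11930.00
  £990.60 + 33.7% × (£11930.00 − £6800.00) = £990.60 + 33.7% × £5130.00 = £2719.41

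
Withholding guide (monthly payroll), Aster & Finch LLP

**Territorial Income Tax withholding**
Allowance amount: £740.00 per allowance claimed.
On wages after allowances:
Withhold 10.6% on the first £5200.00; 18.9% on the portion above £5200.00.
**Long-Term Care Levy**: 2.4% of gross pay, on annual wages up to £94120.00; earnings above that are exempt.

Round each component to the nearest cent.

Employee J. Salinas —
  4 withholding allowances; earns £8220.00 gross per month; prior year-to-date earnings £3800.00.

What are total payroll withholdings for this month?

Territorial Income Tax: taxable = £8220.00 − 4×£740.00 = £5260.00
  £551.20 + 18.9% × (£5260.00 − £5200.00) = £551.20 + 18.9% × £60.00 = £562.54
Long-Term Care Levy: 2.4% × £8220.00 = £197.28
Total: £562.54 + £197.28 = £759.82

£759.82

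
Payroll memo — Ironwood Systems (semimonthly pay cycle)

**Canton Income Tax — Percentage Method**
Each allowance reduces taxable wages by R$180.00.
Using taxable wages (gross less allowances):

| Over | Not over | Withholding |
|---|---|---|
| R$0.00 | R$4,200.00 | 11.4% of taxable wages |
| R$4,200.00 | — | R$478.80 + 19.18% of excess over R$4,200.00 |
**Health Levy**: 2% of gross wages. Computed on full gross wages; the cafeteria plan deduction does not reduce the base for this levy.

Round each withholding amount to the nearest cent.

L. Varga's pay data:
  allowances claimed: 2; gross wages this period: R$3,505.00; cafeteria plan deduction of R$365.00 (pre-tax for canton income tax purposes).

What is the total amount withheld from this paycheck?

Canton Income Tax: taxable = R$3,505.00 − R$365.00 − 2×R$180.00 = R$2,780.00
  11.4% × R$2,780.00 = R$316.92
Health Levy: 2% × R$3,505.00 = R$70.10
Total: R$316.92 + R$70.10 = R$387.02

R$387.02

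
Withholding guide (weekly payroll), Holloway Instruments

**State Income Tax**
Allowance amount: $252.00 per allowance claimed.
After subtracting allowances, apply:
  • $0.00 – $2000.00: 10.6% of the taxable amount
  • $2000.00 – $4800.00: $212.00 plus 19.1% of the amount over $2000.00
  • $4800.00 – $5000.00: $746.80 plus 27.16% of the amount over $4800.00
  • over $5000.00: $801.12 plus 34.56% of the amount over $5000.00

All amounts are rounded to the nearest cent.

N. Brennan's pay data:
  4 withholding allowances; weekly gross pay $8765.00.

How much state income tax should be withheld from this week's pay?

State Income Tax: taxable = $8765.00 − 4×$252.00 = $7757.00
  $801.12 + 34.56% × ($7757.00 − $5000.00) = $801.12 + 34.56% × $2757.00 = $1753.94

$1753.94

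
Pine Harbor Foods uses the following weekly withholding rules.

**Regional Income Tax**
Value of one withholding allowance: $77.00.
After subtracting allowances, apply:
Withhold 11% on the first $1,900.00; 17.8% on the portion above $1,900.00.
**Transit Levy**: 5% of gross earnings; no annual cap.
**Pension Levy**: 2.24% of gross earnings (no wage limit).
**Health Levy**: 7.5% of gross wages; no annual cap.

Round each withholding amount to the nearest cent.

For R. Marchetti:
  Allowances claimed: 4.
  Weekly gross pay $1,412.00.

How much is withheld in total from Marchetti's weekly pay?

$329.57

Regional Income Tax: taxable = $1,412.00 − 4×$77.00 = $1,104.00
  11% × $1,104.00 = $121.44
Transit Levy: 5% × $1,412.00 = $70.60
Pension Levy: 2.24% × $1,412.00 = $31.63
Health Levy: 7.5% × $1,412.00 = $105.90
Total: $121.44 + $70.60 + $31.63 + $105.90 = $329.57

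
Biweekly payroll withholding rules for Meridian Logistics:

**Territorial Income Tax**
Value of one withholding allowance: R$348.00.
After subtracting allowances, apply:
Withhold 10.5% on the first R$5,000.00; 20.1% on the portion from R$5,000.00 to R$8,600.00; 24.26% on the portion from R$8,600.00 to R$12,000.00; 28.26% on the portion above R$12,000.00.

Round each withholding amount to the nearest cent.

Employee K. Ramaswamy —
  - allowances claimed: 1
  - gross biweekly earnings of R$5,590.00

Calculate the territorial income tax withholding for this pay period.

Territorial Income Tax: taxable = R$5,590.00 − 1×R$348.00 = R$5,242.00
  R$525.00 + 20.1% × (R$5,242.00 − R$5,000.00) = R$525.00 + 20.1% × R$242.00 = R$573.64

R$573.64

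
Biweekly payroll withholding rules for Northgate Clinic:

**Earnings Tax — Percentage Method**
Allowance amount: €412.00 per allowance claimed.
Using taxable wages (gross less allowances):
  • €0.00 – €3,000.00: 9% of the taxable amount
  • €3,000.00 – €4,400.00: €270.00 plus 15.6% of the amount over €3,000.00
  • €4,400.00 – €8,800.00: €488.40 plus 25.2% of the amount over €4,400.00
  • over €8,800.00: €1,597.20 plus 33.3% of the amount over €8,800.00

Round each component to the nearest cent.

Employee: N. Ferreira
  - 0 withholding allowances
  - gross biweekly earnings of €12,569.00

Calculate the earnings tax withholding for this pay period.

Earnings Tax: taxable = €12,569.00
  €1,597.20 + 33.3% × (€12,569.00 − €8,800.00) = €1,597.20 + 33.3% × €3,769.00 = €2,852.28

€2,852.28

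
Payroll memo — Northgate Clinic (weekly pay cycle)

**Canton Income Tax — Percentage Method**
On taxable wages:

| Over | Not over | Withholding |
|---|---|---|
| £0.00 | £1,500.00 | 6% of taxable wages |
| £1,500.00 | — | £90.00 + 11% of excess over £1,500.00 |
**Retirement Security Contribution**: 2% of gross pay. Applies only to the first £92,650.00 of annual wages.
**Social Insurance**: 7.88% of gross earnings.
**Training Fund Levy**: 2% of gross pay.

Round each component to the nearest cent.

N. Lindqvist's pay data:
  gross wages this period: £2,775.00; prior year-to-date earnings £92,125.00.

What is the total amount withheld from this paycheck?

£514.92

Canton Income Tax: taxable = £2,775.00
  £90.00 + 11% × (£2,775.00 − £1,500.00) = £90.00 + 11% × £1,275.00 = £230.25
Retirement Security Contribution: cap £92,650.00 − YTD £92,125.00 = £525.00 subject; 2% × £525.00 = £10.50
Social Insurance: 7.88% × £2,775.00 = £218.67
Training Fund Levy: 2% × £2,775.00 = £55.50
Total: £230.25 + £10.50 + £218.67 + £55.50 = £514.92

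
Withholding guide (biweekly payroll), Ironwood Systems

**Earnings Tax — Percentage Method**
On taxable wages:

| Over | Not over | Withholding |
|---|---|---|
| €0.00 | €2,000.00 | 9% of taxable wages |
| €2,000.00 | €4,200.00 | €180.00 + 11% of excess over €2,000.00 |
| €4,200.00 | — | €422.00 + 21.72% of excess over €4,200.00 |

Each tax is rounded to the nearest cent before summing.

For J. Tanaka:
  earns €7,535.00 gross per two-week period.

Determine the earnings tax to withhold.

€1,146.36

Earnings Tax: taxable = €7,535.00
  €422.00 + 21.72% × (€7,535.00 − €4,200.00) = €422.00 + 21.72% × €3,335.00 = €1,146.36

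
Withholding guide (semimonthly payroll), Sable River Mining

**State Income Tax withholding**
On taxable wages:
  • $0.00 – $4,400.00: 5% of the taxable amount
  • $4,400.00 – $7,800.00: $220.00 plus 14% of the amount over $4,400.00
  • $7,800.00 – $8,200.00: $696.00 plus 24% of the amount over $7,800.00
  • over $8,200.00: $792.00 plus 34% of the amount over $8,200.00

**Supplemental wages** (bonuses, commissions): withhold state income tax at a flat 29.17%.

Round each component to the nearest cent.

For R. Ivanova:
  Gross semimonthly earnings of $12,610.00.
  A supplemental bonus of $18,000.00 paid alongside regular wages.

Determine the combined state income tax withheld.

State Income Tax: taxable = $12,610.00
  $792.00 + 34% × ($12,610.00 − $8,200.00) = $792.00 + 34% × $4,410.00 = $2,291.40
Supplemental (29.17% flat on bonus): 29.17% × $18,000.00 = $5,250.60
Total state income tax: $2,291.40 + $5,250.60 = $7,542.00

$7,542.00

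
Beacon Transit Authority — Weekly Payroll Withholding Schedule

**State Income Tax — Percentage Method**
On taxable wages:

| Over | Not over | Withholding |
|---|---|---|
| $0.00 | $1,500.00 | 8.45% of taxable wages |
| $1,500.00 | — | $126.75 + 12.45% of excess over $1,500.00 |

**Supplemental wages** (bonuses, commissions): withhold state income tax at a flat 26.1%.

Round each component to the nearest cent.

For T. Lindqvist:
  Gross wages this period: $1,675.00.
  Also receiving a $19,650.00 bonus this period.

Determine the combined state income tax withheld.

State Income Tax: taxable = $1,675.00
  $126.75 + 12.45% × ($1,675.00 − $1,500.00) = $126.75 + 12.45% × $175.00 = $148.54
Supplemental (26.1% flat on bonus): 26.1% × $19,650.00 = $5,128.65
Total state income tax: $148.54 + $5,128.65 = $5,277.19

$5,277.19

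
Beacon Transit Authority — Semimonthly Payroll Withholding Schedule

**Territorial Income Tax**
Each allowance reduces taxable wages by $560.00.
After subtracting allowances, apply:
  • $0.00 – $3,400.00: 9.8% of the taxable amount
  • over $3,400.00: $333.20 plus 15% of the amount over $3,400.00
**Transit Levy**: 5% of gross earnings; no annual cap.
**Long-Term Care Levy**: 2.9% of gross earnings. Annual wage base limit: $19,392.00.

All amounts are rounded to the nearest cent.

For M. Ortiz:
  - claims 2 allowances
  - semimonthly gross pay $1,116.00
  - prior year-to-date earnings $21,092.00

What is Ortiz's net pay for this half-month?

$1,060.20

Territorial Income Tax: taxable = $1,116.00 − 2×$560.00 = $-4.00
  Taxable ≤ 0 → $0.00
Transit Levy: 5% × $1,116.00 = $55.80
Long-Term Care Levy: YTD $21,092.00 ≥ cap $19,392.00 → $0.00
Total withheld: $0.00 + $55.80 + $0.00 = $55.80
Net pay: $1,116.00 − $55.80 = $1,060.20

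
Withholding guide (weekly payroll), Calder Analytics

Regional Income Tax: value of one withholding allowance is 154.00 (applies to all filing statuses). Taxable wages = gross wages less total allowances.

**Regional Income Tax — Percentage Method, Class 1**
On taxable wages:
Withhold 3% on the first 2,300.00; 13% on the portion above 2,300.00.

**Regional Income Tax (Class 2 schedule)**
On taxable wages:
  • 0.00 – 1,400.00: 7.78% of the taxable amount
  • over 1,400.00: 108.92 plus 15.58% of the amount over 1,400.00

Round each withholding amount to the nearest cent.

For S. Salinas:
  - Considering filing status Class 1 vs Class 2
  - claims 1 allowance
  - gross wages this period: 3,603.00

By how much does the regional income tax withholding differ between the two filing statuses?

209.78

Regional Income Tax (Class 1): taxable = 3,603.00 − 1×154.00 = 3,449.00
  69.00 + 13% × (3,449.00 − 2,300.00) = 69.00 + 13% × 1,149.00 = 218.37
Regional Income Tax (Class 2): taxable = 3,603.00 − 1×154.00 = 3,449.00
  108.92 + 15.58% × (3,449.00 − 1,400.00) = 108.92 + 15.58% × 2,049.00 = 428.15
Difference: |218.37 − 428.15| = 209.78 (higher under Class 2)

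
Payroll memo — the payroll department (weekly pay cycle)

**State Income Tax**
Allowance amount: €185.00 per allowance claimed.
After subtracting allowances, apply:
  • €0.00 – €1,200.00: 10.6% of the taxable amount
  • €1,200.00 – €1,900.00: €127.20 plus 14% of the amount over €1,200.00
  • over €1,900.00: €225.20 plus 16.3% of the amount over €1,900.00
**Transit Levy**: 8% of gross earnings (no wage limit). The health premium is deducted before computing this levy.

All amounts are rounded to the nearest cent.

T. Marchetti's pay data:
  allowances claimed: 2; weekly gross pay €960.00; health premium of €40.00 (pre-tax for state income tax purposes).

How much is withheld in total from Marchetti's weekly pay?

€131.90

State Income Tax: taxable = €960.00 − €40.00 − 2×€185.00 = €550.00
  10.6% × €550.00 = €58.30
Transit Levy: 8% × €920.00 = €73.60
Total: €58.30 + €73.60 = €131.90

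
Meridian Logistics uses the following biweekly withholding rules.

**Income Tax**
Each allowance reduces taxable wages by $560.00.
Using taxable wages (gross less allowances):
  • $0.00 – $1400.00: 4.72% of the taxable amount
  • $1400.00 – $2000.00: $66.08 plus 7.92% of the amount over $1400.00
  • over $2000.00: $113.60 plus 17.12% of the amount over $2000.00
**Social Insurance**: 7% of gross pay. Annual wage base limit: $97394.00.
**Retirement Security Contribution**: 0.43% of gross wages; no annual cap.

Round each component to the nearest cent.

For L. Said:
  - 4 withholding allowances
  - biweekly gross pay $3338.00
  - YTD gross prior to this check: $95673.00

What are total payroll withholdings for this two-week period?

Income Tax: taxable = $3338.00 − 4×$560.00 = $1098.00
  4.72% × $1098.00 = $51.83
Social Insurance: cap $97394.00 − YTD $95673.00 = $1721.00 subject; 7% × $1721.00 = $120.47
Retirement Security Contribution: 0.43% × $3338.00 = $14.35
Total: $51.83 + $120.47 + $14.35 = $186.65

$186.65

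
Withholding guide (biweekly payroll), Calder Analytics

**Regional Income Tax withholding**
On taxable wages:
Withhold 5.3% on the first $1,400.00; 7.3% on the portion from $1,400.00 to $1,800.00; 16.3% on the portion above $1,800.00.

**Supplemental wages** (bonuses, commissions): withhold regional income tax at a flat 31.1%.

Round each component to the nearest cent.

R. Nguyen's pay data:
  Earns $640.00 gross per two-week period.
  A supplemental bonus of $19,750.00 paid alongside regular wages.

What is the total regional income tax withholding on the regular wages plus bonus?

Regional Income Tax: taxable = $640.00
  5.3% × $640.00 = $33.92
Supplemental (31.1% flat on bonus): 31.1% × $19,750.00 = $6,142.25
Total regional income tax: $33.92 + $6,142.25 = $6,176.17

$6,176.17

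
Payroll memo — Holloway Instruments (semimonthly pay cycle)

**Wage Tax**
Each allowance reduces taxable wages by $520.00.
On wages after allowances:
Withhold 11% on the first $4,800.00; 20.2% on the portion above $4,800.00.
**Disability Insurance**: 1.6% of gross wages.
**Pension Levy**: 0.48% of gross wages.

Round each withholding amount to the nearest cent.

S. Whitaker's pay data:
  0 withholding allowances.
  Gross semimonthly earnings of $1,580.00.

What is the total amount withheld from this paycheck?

$206.66

Wage Tax: taxable = $1,580.00
  11% × $1,580.00 = $173.80
Disability Insurance: 1.6% × $1,580.00 = $25.28
Pension Levy: 0.48% × $1,580.00 = $7.58
Total: $173.80 + $25.28 + $7.58 = $206.66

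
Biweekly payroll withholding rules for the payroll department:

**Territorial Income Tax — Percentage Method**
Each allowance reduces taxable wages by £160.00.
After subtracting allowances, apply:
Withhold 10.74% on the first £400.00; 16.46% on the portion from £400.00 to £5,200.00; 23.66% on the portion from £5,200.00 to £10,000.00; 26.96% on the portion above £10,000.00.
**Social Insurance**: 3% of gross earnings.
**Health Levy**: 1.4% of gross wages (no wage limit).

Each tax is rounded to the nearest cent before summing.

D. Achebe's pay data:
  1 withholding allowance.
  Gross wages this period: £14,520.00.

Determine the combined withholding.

£3,783.06

Territorial Income Tax: taxable = £14,520.00 − 1×£160.00 = £14,360.00
  £1,968.72 + 26.96% × (£14,360.00 − £10,000.00) = £1,968.72 + 26.96% × £4,360.00 = £3,144.18
Social Insurance: 3% × £14,520.00 = £435.60
Health Levy: 1.4% × £14,520.00 = £203.28
Total: £3,144.18 + £435.60 + £203.28 = £3,783.06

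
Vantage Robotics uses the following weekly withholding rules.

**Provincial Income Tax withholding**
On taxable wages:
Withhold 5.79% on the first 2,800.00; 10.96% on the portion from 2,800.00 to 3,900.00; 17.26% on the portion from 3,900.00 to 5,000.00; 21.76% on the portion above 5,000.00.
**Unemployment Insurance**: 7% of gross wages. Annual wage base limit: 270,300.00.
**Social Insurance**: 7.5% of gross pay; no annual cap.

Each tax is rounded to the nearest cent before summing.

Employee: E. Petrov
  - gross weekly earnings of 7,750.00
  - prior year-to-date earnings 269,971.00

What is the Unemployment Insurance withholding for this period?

23.03

Unemployment Insurance: cap 270,300.00 − YTD 269,971.00 = 329.00 subject; 7% × 329.00 = 23.03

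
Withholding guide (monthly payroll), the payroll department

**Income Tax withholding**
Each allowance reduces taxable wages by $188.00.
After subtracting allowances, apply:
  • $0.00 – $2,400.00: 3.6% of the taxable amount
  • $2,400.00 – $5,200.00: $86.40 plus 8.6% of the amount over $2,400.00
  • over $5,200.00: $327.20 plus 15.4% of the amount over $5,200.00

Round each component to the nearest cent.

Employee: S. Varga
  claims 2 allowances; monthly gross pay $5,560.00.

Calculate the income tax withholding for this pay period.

$325.82

Income Tax: taxable = $5,560.00 − 2×$188.00 = $5,184.00
  $86.40 + 8.6% × ($5,184.00 − $2,400.00) = $86.40 + 8.6% × $2,784.00 = $325.82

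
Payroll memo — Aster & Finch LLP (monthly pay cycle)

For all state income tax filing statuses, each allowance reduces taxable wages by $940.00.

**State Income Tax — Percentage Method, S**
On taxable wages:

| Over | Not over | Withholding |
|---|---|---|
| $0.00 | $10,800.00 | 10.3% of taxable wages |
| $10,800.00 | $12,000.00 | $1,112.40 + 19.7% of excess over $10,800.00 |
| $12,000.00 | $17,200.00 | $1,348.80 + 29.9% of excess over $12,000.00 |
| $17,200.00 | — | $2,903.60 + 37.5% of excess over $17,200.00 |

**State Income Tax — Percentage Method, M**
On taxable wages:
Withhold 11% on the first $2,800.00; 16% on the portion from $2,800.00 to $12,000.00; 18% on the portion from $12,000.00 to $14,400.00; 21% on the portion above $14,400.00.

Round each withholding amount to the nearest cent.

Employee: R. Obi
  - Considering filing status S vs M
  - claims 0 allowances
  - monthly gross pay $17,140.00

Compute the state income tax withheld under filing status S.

State Income Tax (S): taxable = $17,140.00
  $1,348.80 + 29.9% × ($17,140.00 − $12,000.00) = $1,348.80 + 29.9% × $5,140.00 = $2,885.66

$2,885.66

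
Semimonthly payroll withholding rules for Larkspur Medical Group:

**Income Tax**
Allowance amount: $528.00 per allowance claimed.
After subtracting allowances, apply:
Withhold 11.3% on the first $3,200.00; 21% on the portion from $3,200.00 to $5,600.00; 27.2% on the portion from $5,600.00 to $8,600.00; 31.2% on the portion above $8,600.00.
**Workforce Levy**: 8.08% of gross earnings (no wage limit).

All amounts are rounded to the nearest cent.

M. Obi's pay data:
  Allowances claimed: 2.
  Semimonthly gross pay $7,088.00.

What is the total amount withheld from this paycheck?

$1,555.81

Income Tax: taxable = $7,088.00 − 2×$528.00 = $6,032.00
  $865.60 + 27.2% × ($6,032.00 − $5,600.00) = $865.60 + 27.2% × $432.00 = $983.10
Workforce Levy: 8.08% × $7,088.00 = $572.71
Total: $983.10 + $572.71 = $1,555.81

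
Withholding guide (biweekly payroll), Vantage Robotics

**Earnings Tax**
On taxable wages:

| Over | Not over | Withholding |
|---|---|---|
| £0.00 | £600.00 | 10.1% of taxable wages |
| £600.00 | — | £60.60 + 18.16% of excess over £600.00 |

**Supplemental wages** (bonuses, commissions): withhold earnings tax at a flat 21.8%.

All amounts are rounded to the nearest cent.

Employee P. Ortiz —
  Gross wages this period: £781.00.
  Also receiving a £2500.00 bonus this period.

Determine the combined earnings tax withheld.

Earnings Tax: taxable = £781.00
  £60.60 + 18.16% × (£781.00 − £600.00) = £60.60 + 18.16% × £181.00 = £93.47
Supplemental (21.8% flat on bonus): 21.8% × £2500.00 = £545.00
Total earnings tax: £93.47 + £545.00 = £638.47

£638.47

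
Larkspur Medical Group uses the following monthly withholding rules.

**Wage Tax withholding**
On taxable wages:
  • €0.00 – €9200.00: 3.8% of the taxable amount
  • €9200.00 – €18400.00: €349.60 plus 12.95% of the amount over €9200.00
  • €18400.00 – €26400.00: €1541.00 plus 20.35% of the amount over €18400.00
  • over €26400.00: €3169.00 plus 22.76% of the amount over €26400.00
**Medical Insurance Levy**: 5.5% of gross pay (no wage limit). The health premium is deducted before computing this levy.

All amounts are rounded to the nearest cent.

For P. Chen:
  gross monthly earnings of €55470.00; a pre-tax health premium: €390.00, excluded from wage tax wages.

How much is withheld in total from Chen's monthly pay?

Wage Tax: taxable = €55470.00 − €390.00 = €55080.00
  €3169.00 + 22.76% × (€55080.00 − €26400.00) = €3169.00 + 22.76% × €28680.00 = €9696.57
Medical Insurance Levy: 5.5% × €55080.00 = €3029.40
Total: €9696.57 + €3029.40 = €12725.97

€12725.97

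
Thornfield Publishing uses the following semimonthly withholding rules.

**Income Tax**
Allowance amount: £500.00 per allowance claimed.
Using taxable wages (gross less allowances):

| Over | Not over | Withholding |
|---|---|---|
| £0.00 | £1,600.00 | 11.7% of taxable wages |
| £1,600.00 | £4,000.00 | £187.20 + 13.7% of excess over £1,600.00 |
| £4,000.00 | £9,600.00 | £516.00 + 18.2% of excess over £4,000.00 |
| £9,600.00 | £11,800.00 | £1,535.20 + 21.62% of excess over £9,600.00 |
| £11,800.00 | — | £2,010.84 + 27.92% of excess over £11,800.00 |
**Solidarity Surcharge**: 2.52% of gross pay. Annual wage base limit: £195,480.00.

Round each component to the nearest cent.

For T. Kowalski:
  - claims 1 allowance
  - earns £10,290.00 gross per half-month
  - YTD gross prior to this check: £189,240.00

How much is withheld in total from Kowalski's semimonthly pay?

Income Tax: taxable = £10,290.00 − 1×£500.00 = £9,790.00
  £1,535.20 + 21.62% × (£9,790.00 − £9,600.00) = £1,535.20 + 21.62% × £190.00 = £1,576.28
Solidarity Surcharge: cap £195,480.00 − YTD £189,240.00 = £6,240.00 subject; 2.52% × £6,240.00 = £157.25
Total: £1,576.28 + £157.25 = £1,733.53

£1,733.53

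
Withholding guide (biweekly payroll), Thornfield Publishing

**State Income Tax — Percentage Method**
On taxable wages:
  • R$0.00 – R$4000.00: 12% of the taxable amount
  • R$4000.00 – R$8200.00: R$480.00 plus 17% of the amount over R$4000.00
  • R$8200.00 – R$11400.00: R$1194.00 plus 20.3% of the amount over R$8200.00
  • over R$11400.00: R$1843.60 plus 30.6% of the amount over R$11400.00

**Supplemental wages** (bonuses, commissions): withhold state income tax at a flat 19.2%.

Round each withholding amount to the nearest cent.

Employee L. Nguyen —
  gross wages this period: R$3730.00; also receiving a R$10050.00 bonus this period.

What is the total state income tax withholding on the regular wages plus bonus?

R$2377.20

State Income Tax: taxable = R$3730.00
  12% × R$3730.00 = R$447.60
Supplemental (19.2% flat on bonus): 19.2% × R$10050.00 = R$1929.60
Total state income tax: R$447.60 + R$1929.60 = R$2377.20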